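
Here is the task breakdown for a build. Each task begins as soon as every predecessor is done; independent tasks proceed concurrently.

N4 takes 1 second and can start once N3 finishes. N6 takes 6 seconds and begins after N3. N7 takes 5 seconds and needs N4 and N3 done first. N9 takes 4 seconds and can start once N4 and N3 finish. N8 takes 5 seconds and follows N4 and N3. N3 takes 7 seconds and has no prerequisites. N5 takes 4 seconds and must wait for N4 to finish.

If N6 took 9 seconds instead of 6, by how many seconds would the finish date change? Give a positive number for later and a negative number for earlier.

Actual critical path: N3→N6 = 7+6 = 13 ⇒ 13 seconds.
N6 is on the critical path; changing it to 9 makes that path 16 seconds.
The critical path is still N3→N6; finish is now 16 seconds.
Change in finish: 16 − 13 = +3 seconds.

3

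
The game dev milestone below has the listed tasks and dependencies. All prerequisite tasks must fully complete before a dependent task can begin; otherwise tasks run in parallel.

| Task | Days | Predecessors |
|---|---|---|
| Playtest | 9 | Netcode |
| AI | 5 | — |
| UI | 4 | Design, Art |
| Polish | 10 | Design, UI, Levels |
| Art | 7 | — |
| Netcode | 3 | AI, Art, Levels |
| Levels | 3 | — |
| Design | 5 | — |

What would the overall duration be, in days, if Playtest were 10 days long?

As given, the longest chain is Art→UI→Polish = 7+4+10 = 21, so the finish is 21 days.
The longest path through Playtest is only 19 days, so Playtest has float 2.
No other chain overtakes it, so the finish is 21 days.

21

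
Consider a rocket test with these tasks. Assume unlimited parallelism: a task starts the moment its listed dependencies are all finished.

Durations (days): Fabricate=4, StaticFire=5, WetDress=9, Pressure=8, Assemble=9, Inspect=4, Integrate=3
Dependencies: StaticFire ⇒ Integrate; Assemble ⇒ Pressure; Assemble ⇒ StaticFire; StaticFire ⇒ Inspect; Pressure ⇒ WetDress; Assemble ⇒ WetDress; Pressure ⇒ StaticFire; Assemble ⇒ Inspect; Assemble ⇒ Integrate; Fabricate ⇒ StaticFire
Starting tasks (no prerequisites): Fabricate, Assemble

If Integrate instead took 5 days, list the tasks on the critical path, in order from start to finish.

The binding path is Assemble→Pressure→WetDress = 9+8+9 = 26; finish at 26 days.
Integrate is off the critical path — its longest chain is 25 days, giving 1 of slack.
The binding chain switches to Assemble→Pressure→StaticFire→Integrate = 9+8+5+5 = 27; finish 27 days.

Assemble, Pressure, StaticFire, Integrate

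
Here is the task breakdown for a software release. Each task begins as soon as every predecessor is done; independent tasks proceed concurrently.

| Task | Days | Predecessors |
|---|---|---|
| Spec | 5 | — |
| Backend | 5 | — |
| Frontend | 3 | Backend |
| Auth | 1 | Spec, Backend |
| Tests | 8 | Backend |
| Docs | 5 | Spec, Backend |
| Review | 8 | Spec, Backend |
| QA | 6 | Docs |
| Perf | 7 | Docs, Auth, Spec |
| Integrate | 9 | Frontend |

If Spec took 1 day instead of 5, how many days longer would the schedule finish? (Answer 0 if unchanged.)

Actual critical path: Spec→Docs→Perf = 5+5+7 = 17 ⇒ 17 days.
Spec is on the critical path; changing it to 1 makes that path 13 days.
New critical path: Backend→Frontend→Integrate = 5+3+9 = 17 ⇒ 17 days.
Change in finish: 17 − 17 = +0 days.

0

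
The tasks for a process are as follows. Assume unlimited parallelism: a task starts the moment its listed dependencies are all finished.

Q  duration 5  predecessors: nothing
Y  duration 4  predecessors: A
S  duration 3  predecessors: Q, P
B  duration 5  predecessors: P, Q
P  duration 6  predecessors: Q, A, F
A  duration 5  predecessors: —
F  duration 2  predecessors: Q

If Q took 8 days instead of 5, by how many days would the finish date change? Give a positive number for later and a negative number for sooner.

Actual critical path: Q→F→P→B = 5+2+6+5 = 18 ⇒ 18 days.
Q lies on that path, so at 8 days the path becomes 21 days.
No other chain overtakes it, so the finish is 21 days.
Change in finish: 21 − 18 = +3 days.

3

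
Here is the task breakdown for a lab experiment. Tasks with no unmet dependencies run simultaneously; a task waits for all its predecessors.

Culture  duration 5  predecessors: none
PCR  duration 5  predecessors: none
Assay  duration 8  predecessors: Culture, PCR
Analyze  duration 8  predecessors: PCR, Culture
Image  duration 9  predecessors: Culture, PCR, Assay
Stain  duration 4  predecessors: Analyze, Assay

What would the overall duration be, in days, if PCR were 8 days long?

25

As given, the longest chain is PCR→Assay→Image = 5+8+9 = 22, so the finish is 22 days.
Since PCR is critical, the +3 change carries straight to that chain (now 25 days).
No other chain overtakes it, so the finish is 25 days.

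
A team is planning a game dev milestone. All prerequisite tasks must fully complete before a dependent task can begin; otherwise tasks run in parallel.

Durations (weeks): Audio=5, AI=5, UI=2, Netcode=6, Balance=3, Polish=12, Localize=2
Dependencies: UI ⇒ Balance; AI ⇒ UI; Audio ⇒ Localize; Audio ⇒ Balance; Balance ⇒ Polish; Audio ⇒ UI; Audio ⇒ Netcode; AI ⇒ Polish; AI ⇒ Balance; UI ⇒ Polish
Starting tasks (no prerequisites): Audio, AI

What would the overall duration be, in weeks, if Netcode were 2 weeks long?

Actual critical path: Audio→UI→Balance→Polish = 5+2+3+12 = 22 ⇒ 22 weeks.
The longest path through Netcode is only 11 weeks, so Netcode has float 11.
No other chain overtakes it, so the finish is 22 weeks.

22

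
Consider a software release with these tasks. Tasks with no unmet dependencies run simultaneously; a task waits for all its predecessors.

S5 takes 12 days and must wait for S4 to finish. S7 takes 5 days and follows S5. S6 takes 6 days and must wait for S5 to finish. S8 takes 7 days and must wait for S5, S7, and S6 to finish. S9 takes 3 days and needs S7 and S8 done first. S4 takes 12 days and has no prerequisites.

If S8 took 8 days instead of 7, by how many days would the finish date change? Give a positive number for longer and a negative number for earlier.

Baseline: S4→S5→S6→S8→S9 = 12+12+6+7+3 = 40 → 40 days.
Since S8 is critical, the +1 change carries straight to that chain (now 41 days).
The critical path is still S4→S5→S6→S8→S9; finish is now 41 days.
Change in finish: 41 − 40 = +1 days.

1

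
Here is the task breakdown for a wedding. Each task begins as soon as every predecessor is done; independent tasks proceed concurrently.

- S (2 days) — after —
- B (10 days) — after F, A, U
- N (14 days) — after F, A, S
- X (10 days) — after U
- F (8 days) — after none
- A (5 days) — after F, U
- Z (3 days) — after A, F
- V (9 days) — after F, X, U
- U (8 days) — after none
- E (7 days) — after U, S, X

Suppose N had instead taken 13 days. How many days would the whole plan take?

Actual critical path: U→A→N = 8+5+14 = 27 ⇒ 27 days.
N is on the critical path; changing it to 13 makes that path 26 days.
New critical path: U→X→V = 8+10+9 = 27 ⇒ 27 days.

27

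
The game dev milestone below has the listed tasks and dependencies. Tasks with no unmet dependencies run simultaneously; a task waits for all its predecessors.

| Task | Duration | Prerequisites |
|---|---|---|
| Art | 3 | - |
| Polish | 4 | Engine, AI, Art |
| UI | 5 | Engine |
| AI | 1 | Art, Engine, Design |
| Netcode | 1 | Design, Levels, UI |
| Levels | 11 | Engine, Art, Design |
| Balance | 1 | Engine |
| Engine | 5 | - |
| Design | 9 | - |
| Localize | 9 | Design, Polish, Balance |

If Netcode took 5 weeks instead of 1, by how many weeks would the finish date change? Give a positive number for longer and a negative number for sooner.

2

Actual critical path: Design→AI→Polish→Localize = 9+1+4+9 = 23 ⇒ 23 weeks.
Netcode has 2 weeks of float (longest path through it is 21).
The binding chain switches to Design→Levels→Netcode = 9+11+5 = 25; finish 25 weeks.
Change in finish: 25 − 23 = +2 weeks.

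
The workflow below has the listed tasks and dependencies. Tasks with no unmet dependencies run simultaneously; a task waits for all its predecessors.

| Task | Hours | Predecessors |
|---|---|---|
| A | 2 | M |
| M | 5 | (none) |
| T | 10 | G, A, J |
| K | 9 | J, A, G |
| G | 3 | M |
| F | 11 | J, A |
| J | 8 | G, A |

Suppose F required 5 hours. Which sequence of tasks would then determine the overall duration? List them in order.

M, G, J, T

The binding path is M→G→J→F = 5+3+8+11 = 27; finish at 27 hours.
F lies on that path, so at 5 hours the path becomes 21 hours.
The binding chain switches to M→G→J→T = 5+3+8+10 = 26; finish 26 hours.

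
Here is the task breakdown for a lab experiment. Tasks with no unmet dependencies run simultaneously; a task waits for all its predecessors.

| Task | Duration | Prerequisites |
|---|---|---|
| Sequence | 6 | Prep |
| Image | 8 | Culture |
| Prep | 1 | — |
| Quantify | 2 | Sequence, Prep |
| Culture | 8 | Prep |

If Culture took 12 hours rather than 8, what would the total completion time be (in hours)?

The binding path is Prep→Culture→Image = 1+8+8 = 17; finish at 17 hours.
Culture lies on that path, so at 12 hours the path becomes 21 hours.
That remains the longest chain; total 21 hours.

21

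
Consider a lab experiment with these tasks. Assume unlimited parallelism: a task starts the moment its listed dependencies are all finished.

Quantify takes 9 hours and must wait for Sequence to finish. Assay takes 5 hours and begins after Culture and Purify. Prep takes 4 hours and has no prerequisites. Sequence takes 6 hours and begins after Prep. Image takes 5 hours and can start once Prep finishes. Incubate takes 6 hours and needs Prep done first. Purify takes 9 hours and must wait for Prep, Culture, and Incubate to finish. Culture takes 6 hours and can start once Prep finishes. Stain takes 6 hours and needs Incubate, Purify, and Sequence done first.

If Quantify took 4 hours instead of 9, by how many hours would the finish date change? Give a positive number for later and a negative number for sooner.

0

Baseline: Prep→Culture→Purify→Stain = 4+6+9+6 = 25 → 25 hours.
The longest path through Quantify is only 19 hours, so Quantify has float 6.
That remains the longest chain; total 25 hours.
Change in finish: 25 − 25 = +0 hours.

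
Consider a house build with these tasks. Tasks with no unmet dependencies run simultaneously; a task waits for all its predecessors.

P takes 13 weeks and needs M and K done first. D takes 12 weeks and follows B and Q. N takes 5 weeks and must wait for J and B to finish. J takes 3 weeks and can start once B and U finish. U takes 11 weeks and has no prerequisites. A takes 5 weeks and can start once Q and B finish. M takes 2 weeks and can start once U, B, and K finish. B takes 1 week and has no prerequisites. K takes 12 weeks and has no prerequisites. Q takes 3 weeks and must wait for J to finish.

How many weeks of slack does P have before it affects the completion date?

The longest chain is U→J→Q→D = 11+3+3+12 = 29; overall finish 29 weeks.
P finishes as early as 27 and must finish by 29.
Slack of P = 16 − 14 = 2 weeks.

2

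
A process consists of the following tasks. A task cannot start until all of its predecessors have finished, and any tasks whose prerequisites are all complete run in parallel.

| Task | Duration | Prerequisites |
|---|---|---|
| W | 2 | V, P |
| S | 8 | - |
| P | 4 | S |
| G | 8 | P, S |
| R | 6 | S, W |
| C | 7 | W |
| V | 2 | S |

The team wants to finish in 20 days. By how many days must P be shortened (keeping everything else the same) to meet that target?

Current finish: 21 days; target: 20.
P is on every critical path, so each day cut from P cuts the finish by one (this holds down to a finish of 19).
Need 21 − 20 = 1 day off P → P becomes 3 days, finish becomes 20.

1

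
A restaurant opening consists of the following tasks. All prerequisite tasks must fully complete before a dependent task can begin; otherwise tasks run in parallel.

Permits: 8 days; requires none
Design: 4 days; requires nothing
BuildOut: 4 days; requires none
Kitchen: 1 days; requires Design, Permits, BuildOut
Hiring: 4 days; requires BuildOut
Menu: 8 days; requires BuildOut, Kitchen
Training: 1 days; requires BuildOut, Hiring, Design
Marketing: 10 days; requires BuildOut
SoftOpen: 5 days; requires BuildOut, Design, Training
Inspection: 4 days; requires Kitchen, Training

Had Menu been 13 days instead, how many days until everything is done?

Baseline: Permits→Kitchen→Menu = 8+1+8 = 17 → 17 days.
Menu lies on that path, so at 13 days the path becomes 22 days.
The critical path is still Permits→Kitchen→Menu; finish is now 22 days.

22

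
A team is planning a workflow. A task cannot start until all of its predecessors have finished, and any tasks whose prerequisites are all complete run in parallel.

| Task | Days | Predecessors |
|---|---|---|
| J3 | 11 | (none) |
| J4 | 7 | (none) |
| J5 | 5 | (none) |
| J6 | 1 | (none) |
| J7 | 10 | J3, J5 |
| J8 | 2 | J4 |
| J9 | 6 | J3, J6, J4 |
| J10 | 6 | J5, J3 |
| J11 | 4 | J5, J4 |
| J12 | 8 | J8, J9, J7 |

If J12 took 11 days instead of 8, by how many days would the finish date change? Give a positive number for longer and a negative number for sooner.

As given, the longest chain is J3→J7→J12 = 11+10+8 = 29, so the finish is 29 days.
J12 lies on that path, so at 11 days the path becomes 32 days.
That remains the longest chain; total 32 days.
Change in finish: 32 − 29 = +3 days.

3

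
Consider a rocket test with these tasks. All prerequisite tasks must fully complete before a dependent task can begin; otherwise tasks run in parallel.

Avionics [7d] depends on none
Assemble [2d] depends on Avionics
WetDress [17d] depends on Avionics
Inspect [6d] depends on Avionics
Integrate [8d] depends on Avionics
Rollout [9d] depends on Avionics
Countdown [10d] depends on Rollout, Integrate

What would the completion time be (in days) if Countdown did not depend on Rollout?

Before: longest chain Avionics→Rollout→Countdown = 7+9+10 = 26, finish 26.
Without Rollout→Countdown, Countdown's earliest start moves from 16 to 15.
New critical path: Avionics→Integrate→Countdown = 7+8+10 = 25 ⇒ 25 days.

25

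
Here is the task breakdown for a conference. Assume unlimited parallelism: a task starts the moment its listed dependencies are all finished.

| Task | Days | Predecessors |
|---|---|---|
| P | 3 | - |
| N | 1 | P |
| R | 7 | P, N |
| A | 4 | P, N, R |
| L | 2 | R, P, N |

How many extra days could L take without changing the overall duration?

Critical path: P→N→R→A = 3+1+7+4 = 15, so the finish is 15 days.
L finishes as early as 13 and must finish by 15.
Float = 15 − 13 = 2.

2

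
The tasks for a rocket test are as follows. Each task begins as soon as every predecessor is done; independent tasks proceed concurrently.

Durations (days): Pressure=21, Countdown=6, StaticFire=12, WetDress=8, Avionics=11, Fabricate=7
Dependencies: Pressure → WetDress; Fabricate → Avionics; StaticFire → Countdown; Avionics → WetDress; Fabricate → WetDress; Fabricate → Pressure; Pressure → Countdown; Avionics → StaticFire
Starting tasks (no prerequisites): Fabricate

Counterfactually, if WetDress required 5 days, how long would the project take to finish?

The binding path is Fabricate→Pressure→WetDress = 7+21+8 = 36; finish at 36 days.
Since WetDress is critical, the -3 change carries straight to that chain (now 33 days).
Now Fabricate→Avionics→StaticFire→Countdown = 7+11+12+6 = 36 is longest, so the finish becomes 36 days.

36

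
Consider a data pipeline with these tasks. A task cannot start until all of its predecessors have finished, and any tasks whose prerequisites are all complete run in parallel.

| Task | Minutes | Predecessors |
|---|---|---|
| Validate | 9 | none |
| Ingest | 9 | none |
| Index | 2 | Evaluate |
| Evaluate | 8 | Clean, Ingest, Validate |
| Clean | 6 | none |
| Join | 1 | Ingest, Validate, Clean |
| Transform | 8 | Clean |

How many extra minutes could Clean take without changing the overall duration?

Ingest→Evaluate→Index = 9+8+2 = 19 sets the makespan at 19 minutes.
Longest path through Clean: 16 minutes (earliest finish 6, latest finish 9).
Float = 19 − 16 = 3.

3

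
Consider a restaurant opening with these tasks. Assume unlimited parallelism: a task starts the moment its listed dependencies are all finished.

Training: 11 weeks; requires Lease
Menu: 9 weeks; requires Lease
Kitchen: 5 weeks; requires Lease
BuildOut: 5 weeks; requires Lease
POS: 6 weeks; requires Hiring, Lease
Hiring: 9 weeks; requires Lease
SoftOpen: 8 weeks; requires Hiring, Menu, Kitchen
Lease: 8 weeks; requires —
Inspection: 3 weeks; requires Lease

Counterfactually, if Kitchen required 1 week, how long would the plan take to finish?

As given, the longest chain is Lease→Hiring→SoftOpen = 8+9+8 = 25, so the finish is 25 weeks.
Kitchen is off the critical path — its longest chain is 21 weeks, giving 4 of slack.
The critical path is still Lease→Hiring→SoftOpen; finish is now 25 weeks.

25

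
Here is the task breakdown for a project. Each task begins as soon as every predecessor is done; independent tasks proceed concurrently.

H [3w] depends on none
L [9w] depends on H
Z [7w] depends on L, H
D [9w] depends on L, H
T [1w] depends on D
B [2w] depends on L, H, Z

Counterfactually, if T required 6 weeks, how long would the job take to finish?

Actual critical path: H→L→D→T = 3+9+9+1 = 22 ⇒ 22 weeks.
Since T is critical, the +5 change carries straight to that chain (now 27 weeks).
The critical path is still H→L→D→T; finish is now 27 weeks.

27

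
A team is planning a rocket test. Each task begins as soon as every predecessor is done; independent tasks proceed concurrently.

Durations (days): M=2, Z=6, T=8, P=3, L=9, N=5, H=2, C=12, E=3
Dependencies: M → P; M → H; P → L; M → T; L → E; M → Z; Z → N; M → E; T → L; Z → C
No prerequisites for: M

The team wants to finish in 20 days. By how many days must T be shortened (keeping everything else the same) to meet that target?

2

Current finish: 22 days; target: 20.
T is on every critical path, so each day cut from T cuts the finish by one (this holds down to a finish of 20).
Need 22 − 20 = 2 days off T → T becomes 6 days, finish becomes 20.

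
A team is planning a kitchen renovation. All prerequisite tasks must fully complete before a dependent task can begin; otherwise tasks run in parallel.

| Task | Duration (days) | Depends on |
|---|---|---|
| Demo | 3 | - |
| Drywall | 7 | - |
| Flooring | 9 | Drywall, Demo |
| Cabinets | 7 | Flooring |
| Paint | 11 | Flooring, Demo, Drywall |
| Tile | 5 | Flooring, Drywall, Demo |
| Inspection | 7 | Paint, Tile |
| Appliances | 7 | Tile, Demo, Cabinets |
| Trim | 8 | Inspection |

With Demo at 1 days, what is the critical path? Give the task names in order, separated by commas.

Drywall, Flooring, Paint, Inspection, Trim

The binding path is Drywall→Flooring→Paint→Inspection→Trim = 7+9+11+7+8 = 42; finish at 42 days.
Demo is off the critical path — its longest chain is 38 days, giving 4 of slack.
The critical path is still Drywall→Flooring→Paint→Inspection→Trim; finish is now 42 days.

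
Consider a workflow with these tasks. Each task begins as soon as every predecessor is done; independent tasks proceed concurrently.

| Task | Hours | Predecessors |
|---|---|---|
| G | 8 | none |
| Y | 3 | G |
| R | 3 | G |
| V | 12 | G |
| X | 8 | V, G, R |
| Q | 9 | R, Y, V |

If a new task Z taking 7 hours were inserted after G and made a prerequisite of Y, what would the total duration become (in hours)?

29

Originally the workflow takes 29 hours.
With Z inserted, Y now waits for max(G, Z).
New critical path: G→V→Q = 8+12+9 = 29 ⇒ 29 hours.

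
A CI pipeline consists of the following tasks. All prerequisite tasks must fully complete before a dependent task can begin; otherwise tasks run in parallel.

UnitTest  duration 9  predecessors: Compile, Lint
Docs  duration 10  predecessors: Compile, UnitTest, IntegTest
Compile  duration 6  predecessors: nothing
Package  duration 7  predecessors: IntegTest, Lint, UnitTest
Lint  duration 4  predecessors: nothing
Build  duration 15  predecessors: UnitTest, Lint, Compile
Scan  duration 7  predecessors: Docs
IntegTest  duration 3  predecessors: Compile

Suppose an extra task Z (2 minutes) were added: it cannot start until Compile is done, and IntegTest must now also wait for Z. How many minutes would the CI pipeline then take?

32

Originally the CI pipeline takes 32 minutes.
With Z inserted, IntegTest now waits for max(Compile, Z).
New critical path: Compile→UnitTest→Docs→Scan = 6+9+10+7 = 32 ⇒ 32 minutes.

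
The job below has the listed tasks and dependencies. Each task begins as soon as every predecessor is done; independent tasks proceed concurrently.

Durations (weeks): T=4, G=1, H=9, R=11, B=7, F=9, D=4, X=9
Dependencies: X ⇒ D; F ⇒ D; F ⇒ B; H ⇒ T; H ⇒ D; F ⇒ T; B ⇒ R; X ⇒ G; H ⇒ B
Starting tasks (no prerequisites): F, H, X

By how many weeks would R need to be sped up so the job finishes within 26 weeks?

1

Current finish: 27 weeks; target: 26.
R is on every critical path, so each week cut from R cuts the finish by one (this holds down to a finish of 17).
Need 27 − 26 = 1 week off R → R becomes 10 weeks, finish becomes 26.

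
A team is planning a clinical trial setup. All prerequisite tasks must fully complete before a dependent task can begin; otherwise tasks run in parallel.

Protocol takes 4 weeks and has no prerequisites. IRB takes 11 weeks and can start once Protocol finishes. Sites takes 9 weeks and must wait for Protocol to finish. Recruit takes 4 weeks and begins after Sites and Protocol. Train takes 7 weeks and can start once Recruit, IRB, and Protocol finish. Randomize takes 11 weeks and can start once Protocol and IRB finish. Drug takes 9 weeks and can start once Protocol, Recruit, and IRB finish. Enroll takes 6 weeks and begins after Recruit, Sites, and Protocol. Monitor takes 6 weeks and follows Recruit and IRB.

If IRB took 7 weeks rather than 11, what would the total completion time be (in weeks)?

26

Actual critical path: Protocol→IRB→Randomize = 4+11+11 = 26 ⇒ 26 weeks.
IRB lies on that path, so at 7 weeks the path becomes 22 weeks.
New critical path: Protocol→Sites→Recruit→Drug = 4+9+4+9 = 26 ⇒ 26 weeks.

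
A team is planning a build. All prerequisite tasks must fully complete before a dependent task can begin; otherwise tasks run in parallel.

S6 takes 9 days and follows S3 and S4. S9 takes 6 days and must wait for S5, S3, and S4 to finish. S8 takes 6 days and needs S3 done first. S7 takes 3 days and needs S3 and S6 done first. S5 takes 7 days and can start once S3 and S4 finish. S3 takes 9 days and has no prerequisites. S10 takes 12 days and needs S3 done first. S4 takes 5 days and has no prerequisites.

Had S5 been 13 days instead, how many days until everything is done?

28

As given, the longest chain is S3→S5→S9 = 9+7+6 = 22, so the finish is 22 days.
Since S5 is critical, the +6 change carries straight to that chain (now 28 days).
That remains the longest chain; total 28 days.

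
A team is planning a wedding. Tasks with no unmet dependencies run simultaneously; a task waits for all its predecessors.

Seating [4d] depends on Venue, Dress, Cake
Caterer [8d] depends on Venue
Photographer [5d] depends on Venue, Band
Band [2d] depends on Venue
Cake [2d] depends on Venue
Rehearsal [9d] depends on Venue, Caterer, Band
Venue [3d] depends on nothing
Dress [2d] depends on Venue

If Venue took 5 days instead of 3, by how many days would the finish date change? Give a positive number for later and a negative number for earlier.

Actual critical path: Venue→Caterer→Rehearsal = 3+8+9 = 20 ⇒ 20 days.
Venue lies on that path, so at 5 days the path becomes 22 days.
The critical path is still Venue→Caterer→Rehearsal; finish is now 22 days.
Change in finish: 22 − 20 = +2 days.

2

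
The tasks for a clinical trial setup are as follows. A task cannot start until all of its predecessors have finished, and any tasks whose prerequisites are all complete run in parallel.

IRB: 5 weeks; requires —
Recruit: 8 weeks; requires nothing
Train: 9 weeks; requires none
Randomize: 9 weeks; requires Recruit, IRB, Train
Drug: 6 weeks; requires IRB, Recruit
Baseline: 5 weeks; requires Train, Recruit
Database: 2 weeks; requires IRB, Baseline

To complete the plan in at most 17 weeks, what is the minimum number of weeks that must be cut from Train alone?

1

Current finish: 18 weeks; target: 17.
Train is on every critical path, so each week cut from Train cuts the finish by one (this holds down to a finish of 17).
Need 18 − 17 = 1 week off Train → Train becomes 8 weeks, finish becomes 17.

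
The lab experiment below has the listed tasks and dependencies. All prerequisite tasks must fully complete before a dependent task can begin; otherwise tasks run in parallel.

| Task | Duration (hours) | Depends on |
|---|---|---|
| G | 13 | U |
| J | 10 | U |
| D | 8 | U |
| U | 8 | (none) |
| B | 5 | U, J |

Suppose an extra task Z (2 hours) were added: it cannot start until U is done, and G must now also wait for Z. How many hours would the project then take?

Originally the project takes 23 hours.
With Z inserted, G now waits for max(U, Z).
New critical path: U→Z→G = 8+2+13 = 23 ⇒ 23 hours.

23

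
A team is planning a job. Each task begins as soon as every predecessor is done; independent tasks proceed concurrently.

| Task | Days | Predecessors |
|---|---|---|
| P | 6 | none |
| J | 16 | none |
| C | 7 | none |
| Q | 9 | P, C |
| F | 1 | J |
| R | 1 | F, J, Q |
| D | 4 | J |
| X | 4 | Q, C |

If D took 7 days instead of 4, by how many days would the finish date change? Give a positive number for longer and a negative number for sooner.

As given, the longest chain is J→D = 16+4 = 20, so the finish is 20 days.
D is on the critical path; changing it to 7 makes that path 23 days.
No other chain overtakes it, so the finish is 23 days.
Change in finish: 23 − 20 = +3 days.

3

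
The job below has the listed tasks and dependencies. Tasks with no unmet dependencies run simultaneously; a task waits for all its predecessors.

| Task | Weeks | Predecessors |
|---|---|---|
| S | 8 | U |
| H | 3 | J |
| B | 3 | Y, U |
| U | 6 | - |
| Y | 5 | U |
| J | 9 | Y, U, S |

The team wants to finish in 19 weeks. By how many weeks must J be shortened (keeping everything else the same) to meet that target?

7

Current finish: 26 weeks; target: 19.
J is on every critical path, so each week cut from J cuts the finish by one (this holds down to a finish of 18).
Need 26 − 19 = 7 weeks off J → J becomes 2 weeks, finish becomes 19.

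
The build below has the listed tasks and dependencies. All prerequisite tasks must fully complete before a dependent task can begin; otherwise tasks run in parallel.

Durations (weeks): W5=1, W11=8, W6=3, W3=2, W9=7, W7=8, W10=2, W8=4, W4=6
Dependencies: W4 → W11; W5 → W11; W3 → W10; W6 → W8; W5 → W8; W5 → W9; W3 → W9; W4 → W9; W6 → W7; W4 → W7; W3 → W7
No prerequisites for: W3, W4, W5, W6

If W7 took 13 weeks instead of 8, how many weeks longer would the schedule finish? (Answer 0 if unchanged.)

The binding path is W4→W7 = 6+8 = 14; finish at 14 weeks.
W7 lies on that path, so at 13 weeks the path becomes 19 weeks.
The critical path is still W4→W7; finish is now 19 weeks.
Change in finish: 19 − 14 = +5 weeks.

5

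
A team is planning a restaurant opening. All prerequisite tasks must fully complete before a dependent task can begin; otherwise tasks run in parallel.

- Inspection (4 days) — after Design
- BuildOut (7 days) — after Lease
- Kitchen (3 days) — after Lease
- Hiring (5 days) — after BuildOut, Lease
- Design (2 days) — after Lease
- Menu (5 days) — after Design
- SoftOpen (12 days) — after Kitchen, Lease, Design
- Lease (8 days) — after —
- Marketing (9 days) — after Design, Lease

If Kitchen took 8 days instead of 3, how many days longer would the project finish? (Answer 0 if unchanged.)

5

Actual critical path: Lease→Kitchen→SoftOpen = 8+3+12 = 23 ⇒ 23 days.
Kitchen is on the critical path; changing it to 8 makes that path 28 days.
The critical path is still Lease→Kitchen→SoftOpen; finish is now 28 days.
Change in finish: 28 − 23 = +5 days.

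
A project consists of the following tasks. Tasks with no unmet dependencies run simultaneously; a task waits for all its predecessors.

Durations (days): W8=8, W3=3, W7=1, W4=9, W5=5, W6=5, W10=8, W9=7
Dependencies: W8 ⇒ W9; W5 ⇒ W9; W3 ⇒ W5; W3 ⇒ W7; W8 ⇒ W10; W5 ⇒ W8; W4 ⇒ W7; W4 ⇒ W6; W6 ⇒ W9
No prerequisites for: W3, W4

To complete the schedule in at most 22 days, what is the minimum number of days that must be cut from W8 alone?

Current finish: 24 days; target: 22.
W8 is on every critical path, so each day cut from W8 cuts the finish by one (this holds down to a finish of 21).
Need 24 − 22 = 2 days off W8 → W8 becomes 6 days, finish becomes 22.

2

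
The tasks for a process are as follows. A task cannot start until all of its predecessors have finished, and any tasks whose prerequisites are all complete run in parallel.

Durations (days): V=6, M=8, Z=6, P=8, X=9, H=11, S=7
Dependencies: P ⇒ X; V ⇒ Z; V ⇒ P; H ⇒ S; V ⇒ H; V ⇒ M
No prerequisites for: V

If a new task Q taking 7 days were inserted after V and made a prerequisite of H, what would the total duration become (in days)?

31

Originally the job takes 24 days.
With Q inserted, H now waits for max(V, Q).
New critical path: V→Q→H→S = 6+7+11+7 = 31 ⇒ 31 days.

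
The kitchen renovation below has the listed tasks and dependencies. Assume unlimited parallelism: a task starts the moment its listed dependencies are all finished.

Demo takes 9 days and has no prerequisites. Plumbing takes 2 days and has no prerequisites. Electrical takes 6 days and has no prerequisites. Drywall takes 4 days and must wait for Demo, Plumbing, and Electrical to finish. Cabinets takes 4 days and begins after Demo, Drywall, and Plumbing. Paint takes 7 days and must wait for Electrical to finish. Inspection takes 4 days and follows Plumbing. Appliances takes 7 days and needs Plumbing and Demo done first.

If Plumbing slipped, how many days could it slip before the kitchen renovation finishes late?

Demo→Drywall→Cabinets = 9+4+4 = 17 sets the makespan at 17 days.
Longest path through Plumbing: 10 days (earliest finish 2, latest finish 9).
Float = 17 − 10 = 7.

7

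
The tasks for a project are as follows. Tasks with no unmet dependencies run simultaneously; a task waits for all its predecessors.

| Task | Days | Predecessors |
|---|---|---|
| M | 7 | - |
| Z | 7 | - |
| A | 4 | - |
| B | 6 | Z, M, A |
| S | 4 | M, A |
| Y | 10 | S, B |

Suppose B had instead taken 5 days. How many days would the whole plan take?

Critical path before the change: M→B→Y = 7+6+10 = 23 giving 23 days.
Since B is critical, the -1 change carries straight to that chain (now 22 days).
No other chain overtakes it, so the finish is 22 days.

22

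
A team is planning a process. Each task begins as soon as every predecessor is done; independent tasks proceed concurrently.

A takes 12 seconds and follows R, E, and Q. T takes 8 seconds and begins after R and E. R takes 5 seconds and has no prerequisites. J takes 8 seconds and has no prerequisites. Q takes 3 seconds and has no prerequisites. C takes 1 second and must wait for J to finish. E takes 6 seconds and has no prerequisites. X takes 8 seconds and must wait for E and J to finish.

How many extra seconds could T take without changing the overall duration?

Critical path: E→A = 6+12 = 18, so the finish is 18 seconds.
Longest path through T: 14 seconds (earliest finish 14, latest finish 18).
So T can slip 18 − 14 = 4 seconds.

4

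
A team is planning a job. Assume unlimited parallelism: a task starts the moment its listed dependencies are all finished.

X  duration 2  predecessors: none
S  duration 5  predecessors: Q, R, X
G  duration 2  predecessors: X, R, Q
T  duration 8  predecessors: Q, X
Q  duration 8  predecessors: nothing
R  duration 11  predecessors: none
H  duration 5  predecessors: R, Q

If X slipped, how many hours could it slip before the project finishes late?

6

Q→T = 8+8 = 16 sets the makespan at 16 hours.
Longest path through X: 10 hours (earliest finish 2, latest finish 8).
So X can slip 8 − 2 = 6 hours.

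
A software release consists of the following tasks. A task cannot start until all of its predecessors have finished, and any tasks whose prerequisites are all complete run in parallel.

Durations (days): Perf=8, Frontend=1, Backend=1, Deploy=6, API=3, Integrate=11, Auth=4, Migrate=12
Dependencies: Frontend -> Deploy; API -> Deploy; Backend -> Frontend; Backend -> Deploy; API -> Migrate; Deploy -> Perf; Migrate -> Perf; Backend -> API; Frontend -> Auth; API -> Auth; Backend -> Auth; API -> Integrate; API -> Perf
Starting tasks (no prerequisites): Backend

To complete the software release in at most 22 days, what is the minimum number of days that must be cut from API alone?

2

Current finish: 24 days; target: 22.
API is on every critical path, so each day cut from API cuts the finish by one (this holds down to a finish of 22).
Need 24 − 22 = 2 days off API → API becomes 1 day, finish becomes 22.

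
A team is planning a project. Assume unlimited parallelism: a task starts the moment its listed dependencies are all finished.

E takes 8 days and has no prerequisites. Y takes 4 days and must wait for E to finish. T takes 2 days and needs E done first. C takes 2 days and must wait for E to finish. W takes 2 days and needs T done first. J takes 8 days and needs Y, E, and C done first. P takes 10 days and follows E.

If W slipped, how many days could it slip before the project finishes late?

8

Critical path: E→Y→J = 8+4+8 = 20, so the finish is 20 days.
The longest chain containing W totals 12 days.
So W can slip 20 − 12 = 8 days.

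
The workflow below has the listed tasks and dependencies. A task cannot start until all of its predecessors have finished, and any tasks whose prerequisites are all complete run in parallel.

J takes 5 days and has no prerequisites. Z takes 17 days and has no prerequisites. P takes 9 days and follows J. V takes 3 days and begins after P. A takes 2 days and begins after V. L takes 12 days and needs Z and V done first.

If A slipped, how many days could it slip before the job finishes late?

10

The longest chain is J→P→V→L = 5+9+3+12 = 29; overall finish 29 days.
A finishes as early as 19 and must finish by 29.
So A can slip 29 − 19 = 10 days.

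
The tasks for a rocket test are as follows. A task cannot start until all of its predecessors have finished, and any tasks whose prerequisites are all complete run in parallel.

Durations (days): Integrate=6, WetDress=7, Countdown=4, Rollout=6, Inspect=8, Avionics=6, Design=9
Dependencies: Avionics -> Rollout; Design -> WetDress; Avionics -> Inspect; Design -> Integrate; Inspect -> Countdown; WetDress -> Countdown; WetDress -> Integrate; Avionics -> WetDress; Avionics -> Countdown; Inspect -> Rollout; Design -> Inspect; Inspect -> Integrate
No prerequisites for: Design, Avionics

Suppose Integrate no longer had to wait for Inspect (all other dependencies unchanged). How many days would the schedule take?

23

Before: longest chain Design→Inspect→Integrate = 9+8+6 = 23, finish 23.
Without Inspect→Integrate, Integrate's earliest start moves from 17 to 16.
New critical path: Design→Inspect→Rollout = 9+8+6 = 23 ⇒ 23 days.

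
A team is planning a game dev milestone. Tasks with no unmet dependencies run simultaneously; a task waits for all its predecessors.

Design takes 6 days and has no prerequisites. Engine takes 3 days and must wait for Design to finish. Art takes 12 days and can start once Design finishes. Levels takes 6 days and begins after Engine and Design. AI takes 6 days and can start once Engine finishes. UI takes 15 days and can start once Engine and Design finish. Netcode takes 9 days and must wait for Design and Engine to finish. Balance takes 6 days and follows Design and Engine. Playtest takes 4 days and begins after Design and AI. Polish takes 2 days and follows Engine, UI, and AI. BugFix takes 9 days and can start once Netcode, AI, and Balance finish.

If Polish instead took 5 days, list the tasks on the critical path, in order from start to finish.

The binding path is Design→Engine→Netcode→BugFix = 6+3+9+9 = 27; finish at 27 days.
Polish is off the critical path — its longest chain is 26 days, giving 1 of slack.
The binding chain switches to Design→Engine→UI→Polish = 6+3+15+5 = 29; finish 29 days.

Design, Engine, UI, Polish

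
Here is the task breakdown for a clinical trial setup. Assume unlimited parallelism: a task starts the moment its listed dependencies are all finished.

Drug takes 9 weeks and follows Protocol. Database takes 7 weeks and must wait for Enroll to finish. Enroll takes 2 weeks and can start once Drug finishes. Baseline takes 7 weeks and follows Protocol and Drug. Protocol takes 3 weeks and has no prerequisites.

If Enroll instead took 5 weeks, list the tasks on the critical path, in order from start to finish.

Protocol, Drug, Enroll, Database

Actual critical path: Protocol→Drug→Enroll→Database = 3+9+2+7 = 21 ⇒ 21 weeks.
Enroll lies on that path, so at 5 weeks the path becomes 24 weeks.
The critical path is still Protocol→Drug→Enroll→Database; finish is now 24 weeks.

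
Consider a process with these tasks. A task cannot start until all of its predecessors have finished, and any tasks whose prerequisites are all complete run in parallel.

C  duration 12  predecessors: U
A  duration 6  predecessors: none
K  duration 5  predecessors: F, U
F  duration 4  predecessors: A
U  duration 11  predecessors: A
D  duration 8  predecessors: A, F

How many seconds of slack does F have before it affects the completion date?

Critical path: A→U→C = 6+11+12 = 29, so the finish is 29 seconds.
Longest path through F: 18 seconds (earliest finish 10, latest finish 21).
Slack of F = 17 − 6 = 11 seconds.

11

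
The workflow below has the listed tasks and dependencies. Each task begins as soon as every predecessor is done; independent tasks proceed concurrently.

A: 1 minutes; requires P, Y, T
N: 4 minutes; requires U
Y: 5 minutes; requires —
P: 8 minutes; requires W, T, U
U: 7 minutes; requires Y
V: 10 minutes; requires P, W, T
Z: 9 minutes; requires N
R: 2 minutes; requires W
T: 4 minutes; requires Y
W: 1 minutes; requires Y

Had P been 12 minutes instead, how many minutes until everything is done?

34

Actual critical path: Y→U→P→V = 5+7+8+10 = 30 ⇒ 30 minutes.
P lies on that path, so at 12 minutes the path becomes 34 minutes.
No other chain overtakes it, so the finish is 34 minutes.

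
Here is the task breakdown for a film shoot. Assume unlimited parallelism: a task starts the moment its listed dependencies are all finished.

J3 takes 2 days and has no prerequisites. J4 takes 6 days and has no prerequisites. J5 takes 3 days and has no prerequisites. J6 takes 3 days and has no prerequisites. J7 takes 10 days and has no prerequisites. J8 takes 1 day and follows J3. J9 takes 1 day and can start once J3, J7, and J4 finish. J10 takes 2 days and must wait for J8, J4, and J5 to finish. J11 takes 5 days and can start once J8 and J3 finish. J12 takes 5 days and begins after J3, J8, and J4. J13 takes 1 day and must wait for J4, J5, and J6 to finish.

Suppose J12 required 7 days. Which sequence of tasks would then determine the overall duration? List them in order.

J4, J12

As given, the longest chain is J4→J12 = 6+5 = 11, so the finish is 11 days.
Since J12 is critical, the +2 change carries straight to that chain (now 13 days).
No other chain overtakes it, so the finish is 13 days.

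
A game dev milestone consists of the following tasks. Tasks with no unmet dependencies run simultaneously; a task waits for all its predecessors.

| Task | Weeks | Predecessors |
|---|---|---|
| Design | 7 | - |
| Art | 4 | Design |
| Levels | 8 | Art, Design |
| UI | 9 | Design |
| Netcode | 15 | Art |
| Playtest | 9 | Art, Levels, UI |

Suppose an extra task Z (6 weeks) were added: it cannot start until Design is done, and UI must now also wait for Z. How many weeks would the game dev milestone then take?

Originally the game dev milestone takes 28 weeks.
With Z inserted, UI now waits for max(Design, Z).
New critical path: Design→Z→UI→Playtest = 7+6+9+9 = 31 ⇒ 31 weeks.

31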